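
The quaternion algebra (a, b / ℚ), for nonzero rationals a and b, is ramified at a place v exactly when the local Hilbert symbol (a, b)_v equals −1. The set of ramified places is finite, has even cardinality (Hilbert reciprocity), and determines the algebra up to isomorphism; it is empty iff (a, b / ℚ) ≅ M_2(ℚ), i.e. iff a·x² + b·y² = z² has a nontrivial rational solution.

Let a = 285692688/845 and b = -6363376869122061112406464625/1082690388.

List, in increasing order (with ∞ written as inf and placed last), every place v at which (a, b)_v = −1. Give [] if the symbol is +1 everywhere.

Mod squares: a ≡ 5365, b ≡ -2405. Check v ∈ {∞, 2, 3, 5, 13, 19, 29, 37, 43}.
v=37: a=37^1·(≡30), b=37^5·(≡28) mod 37; (30|37)=+1, (28|37)=+1; (−1)^{1·5·18}·(+1)^5·(+1)^1 = +1.
v=29: a=29^1·(≡14), b=29^6·(≡27) mod 29; (14|29)=-1, (27|29)=-1; (−1)^{1·6·14}·(-1)^6·(-1)^1 = -1.
v=43: a=43^2·(≡2), b=43^4·(≡2) mod 43; (2|43)=-1, (2|43)=-1; (−1)^{2·4·21}·(-1)^4·(-1)^2 = +1.
v=5: a=5^-1·(≡2), b=5^3·(≡1) mod 5; (2|5)=-1, (1|5)=+1; (−1)^{-1·3·2}·(-1)^3·(+1)^-1 = -1.
v=2: v_2(a)=4, v_2(b)=-2; units ≡ 5, 3 (mod 8); ε·ε+αω+βω = 0·1+4·1+-2·1 ≡ 0  ⇒  (a,b)_2 = +1.
v=19: a=19^0·(≡9), b=19^2·(≡2) mod 19; (9|19)=+1, (2|19)=-1; (−1)^{0·2·9}·(+1)^2·(-1)^0 = +1.
v=∞: 5365 > 0 and -2405 < 0  ⇒  (a,b)_∞ = +1.
v=3: a=3^2·(≡1), b=3^-6·(≡1) mod 3; (1|3)=+1, (1|3)=+1; (−1)^{2·-6·1}·(+1)^-6·(+1)^2 = +1.
v=13: a=13^-2·(≡12), b=13^-5·(≡1) mod 13; (12|13)=+1, (1|13)=+1; (−1)^{-2·-5·6}·(+1)^-5·(+1)^-2 = +1.
(5365, -2405 / ℚ) ramifies at {5, 29}: a division algebra.

[5, 29]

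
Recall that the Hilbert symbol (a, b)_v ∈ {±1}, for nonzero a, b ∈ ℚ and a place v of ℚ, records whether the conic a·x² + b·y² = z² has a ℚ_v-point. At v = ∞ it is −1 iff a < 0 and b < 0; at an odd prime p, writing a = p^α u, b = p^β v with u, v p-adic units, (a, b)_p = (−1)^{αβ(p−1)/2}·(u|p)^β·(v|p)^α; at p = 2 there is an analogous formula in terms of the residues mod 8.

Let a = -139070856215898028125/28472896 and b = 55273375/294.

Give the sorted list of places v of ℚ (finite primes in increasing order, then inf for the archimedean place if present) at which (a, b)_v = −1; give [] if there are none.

[2, 3, 5, 11]

(a, b) ≡ (-1045, 9690) mod (ℚ^×)²; places V = {2, 3, 5, 7, 11, 17, 19, 23, 29, 37, ∞}.
(a,b)_11: α=3, u≡9; β=0, v≡10 (mod 11); (9|11)=+1, (10|11)=-1; sign (−1)^0·+1^0·-1^3 = -1.
(a,b)_7: α=0, u≡6; β=-2, v≡4 (mod 7); (6|7)=-1, (4|7)=+1; sign (−1)^0·-1^-2·+1^0 = +1.
(a,b)_2: α=-6, β=-1; u≡3, v≡5 (mod 8); ε(u)ε(v)=1·0, αω(v)=-6·1, βω(u)=-1·1; sum ≡ 1  ⇒  -1.
(a,b)_17: α=2, u≡8; β=1, v≡8 (mod 17); (8|17)=+1, (8|17)=+1; sign (−1)^0·+1^1·+1^2 = +1.
(a,b)_5: α=5, u≡1; β=3, v≡3 (mod 5); (1|5)=+1, (3|5)=-1; sign (−1)^0·+1^3·-1^5 = -1.
(a,b)_3: α=2, u≡2; β=-1, v≡2 (mod 3); (2|3)=-1, (2|3)=-1; sign (−1)^0·-1^-1·-1^2 = -1.
(a,b)_∞: sgn(-1045)=−, sgn(9690)=+, so +1.
(a,b)_19: α=3, u≡2; β=1, v≡6 (mod 19); (2|19)=-1, (6|19)=+1; sign (−1)^1·-1^1·+1^3 = +1.
(a,b)_29: α=-2, u≡23; β=0, v≡25 (mod 29); (23|29)=+1, (25|29)=+1; sign (−1)^0·+1^0·+1^-2 = +1.
(a,b)_23: α=-2, u≡3; β=0, v≡22 (mod 23); (3|23)=+1, (22|23)=-1; sign (−1)^0·+1^0·-1^-2 = +1.
(a,b)_37: α=4, u≡12; β=2, v≡33 (mod 37); (12|37)=+1, (33|37)=+1; sign (−1)^0·+1^2·+1^4 = +1.
Ram(-1045, 9690) = {2, 3, 5, 11}; no ℚ_2-point on the conic.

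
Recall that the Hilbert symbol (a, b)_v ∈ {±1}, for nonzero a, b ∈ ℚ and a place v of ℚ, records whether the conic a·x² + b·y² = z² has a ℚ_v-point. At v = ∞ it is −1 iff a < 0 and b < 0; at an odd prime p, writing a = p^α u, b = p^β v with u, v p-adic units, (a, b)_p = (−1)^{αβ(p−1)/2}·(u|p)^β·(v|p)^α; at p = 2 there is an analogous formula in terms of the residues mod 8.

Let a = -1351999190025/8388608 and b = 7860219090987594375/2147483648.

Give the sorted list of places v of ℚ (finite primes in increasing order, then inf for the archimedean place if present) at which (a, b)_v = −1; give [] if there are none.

[2, 29]

Mod squares: a ≡ -2, b ≡ 638. Check v ∈ {∞, 2, 3, 5, 11, 29}.
v=29: a=29^2·(≡3), b=29^3·(≡22) mod 29; (3|29)=-1, (22|29)=+1; (−1)^{2·3·14}·(-1)^3·(+1)^2 = -1.
v=3: a=3^12·(≡1), b=3^18·(≡2) mod 3; (1|3)=+1, (2|3)=-1; (−1)^{12·18·1}·(+1)^18·(-1)^12 = +1.
v=11: a=11^2·(≡1), b=11^3·(≡1) mod 11; (1|11)=+1, (1|11)=+1; (−1)^{2·3·5}·(+1)^3·(+1)^2 = +1.
v=∞: -2 < 0 and 638 > 0  ⇒  (a,b)_∞ = +1.
v=2: v_2(a)=-23, v_2(b)=-31; units ≡ 7, 7 (mod 8); ε·ε+αω+βω = 1·1+-23·0+-31·0 ≡ 1  ⇒  (a,b)_2 = -1.
v=5: a=5^2·(≡3), b=5^4·(≡2) mod 5; (3|5)=-1, (2|5)=-1; (−1)^{2·4·2}·(-1)^4·(-1)^2 = +1.
Ram(-2, 638) = {2, 29}; no ℚ_2-point on the conic.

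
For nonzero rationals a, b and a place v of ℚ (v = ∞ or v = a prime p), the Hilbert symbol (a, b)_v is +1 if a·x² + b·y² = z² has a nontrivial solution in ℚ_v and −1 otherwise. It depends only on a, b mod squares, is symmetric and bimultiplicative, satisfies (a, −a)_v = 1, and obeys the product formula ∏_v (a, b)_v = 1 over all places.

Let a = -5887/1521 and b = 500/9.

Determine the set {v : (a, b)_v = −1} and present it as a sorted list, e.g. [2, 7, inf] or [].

[5, 7]

Mod squares: a ≡ -7, b ≡ 5. Check v ∈ {∞, 2, 3, 5, 7, 13, 29}.
v=∞: -7 < 0 and 5 > 0  ⇒  (a,b)_∞ = +1.
v=13: a=13^-2·(≡6), b=13^0·(≡5) mod 13; (6|13)=-1, (5|13)=-1; (−1)^{-2·0·6}·(-1)^0·(-1)^-2 = +1.
v=2: v_2(a)=0, v_2(b)=2; units ≡ 1, 5 (mod 8); ε·ε+αω+βω = 0·0+0·1+2·0 ≡ 0  ⇒  (a,b)_2 = +1.
v=7: a=7^1·(≡3), b=7^0·(≡5) mod 7; (3|7)=-1, (5|7)=-1; (−1)^{1·0·3}·(-1)^0·(-1)^1 = -1.
v=29: a=29^2·(≡24), b=29^0·(≡4) mod 29; (24|29)=+1, (4|29)=+1; (−1)^{2·0·14}·(+1)^0·(+1)^2 = +1.
v=5: a=5^0·(≡3), b=5^3·(≡1) mod 5; (3|5)=-1, (1|5)=+1; (−1)^{0·3·2}·(-1)^3·(+1)^0 = -1.
v=3: a=3^-2·(≡2), b=3^-2·(≡2) mod 3; (2|3)=-1, (2|3)=-1; (−1)^{-2·-2·1}·(-1)^-2·(-1)^-2 = +1.
Ram(-7, 5) = {5, 7}; no ℚ_5-point on the conic.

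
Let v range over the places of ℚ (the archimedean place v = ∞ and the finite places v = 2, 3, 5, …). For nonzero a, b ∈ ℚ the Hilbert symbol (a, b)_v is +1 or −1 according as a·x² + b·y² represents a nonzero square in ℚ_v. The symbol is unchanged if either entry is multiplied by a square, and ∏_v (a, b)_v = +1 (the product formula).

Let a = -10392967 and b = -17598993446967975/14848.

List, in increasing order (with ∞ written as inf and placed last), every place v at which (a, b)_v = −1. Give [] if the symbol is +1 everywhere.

[3, 13, 37, inf]

(a, b) ≡ (-10392967, -6537975702) mod (ℚ^×)²; places V = {2, 3, 5, 7, 13, 17, 29, 31, 37, 41, 47, ∞}.
(a,b)_37: α=1, u≡13; β=1, v≡34 (mod 37); (13|37)=-1, (34|37)=+1; sign (−1)^0·-1^1·+1^1 = -1.
(a,b)_5: α=0, u≡3; β=2, v≡2 (mod 5); (3|5)=-1, (2|5)=-1; sign (−1)^0·-1^2·-1^0 = +1.
(a,b)_∞: sgn(-10392967)=−, sgn(-6537975702)=−, so -1.
(a,b)_2: α=0, β=-9; u≡1, v≡5 (mod 8); ε(u)ε(v)=0·0, αω(v)=0·1, βω(u)=-9·0; sum ≡ 0  ⇒  +1.
(a,b)_41: α=1, u≡16; β=1, v≡16 (mod 41); (16|41)=+1, (16|41)=+1; sign (−1)^0·+1^1·+1^1 = +1.
(a,b)_29: α=0, u≡24; β=-1, v≡2 (mod 29); (24|29)=+1, (2|29)=-1; sign (−1)^0·+1^-1·-1^0 = +1.
(a,b)_3: α=0, u≡2; β=3, v≡1 (mod 3); (2|3)=-1, (1|3)=+1; sign (−1)^0·-1^3·+1^0 = -1.
(a,b)_47: α=0, u≡2; β=1, v≡7 (mod 47); (2|47)=+1, (7|47)=+1; sign (−1)^0·+1^1·+1^0 = +1.
(a,b)_13: α=1, u≡2; β=0, v≡5 (mod 13); (2|13)=-1, (5|13)=-1; sign (−1)^0·-1^0·-1^1 = -1.
(a,b)_17: α=1, u≡3; β=3, v≡6 (mod 17); (3|17)=-1, (6|17)=-1; sign (−1)^0·-1^3·-1^1 = +1.
(a,b)_7: α=0, u≡3; β=4, v≡1 (mod 7); (3|7)=-1, (1|7)=+1; sign (−1)^0·-1^4·+1^0 = +1.
(a,b)_31: α=1, u≡8; β=1, v≡13 (mod 31); (8|31)=+1, (13|31)=-1; sign (−1)^1·+1^1·-1^1 = +1.
Ram(-10392967, -6537975702) = {3, 13, 37, ∞}; no ℚ_3-point on the conic.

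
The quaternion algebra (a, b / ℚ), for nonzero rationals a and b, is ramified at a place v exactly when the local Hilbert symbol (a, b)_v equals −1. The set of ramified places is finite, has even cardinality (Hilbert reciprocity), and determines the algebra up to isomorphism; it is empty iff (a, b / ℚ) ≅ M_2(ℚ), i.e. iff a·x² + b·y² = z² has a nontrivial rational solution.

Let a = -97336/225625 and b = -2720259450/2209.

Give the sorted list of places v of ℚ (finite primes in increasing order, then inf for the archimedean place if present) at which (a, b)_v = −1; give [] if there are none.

[2, 23, 29, inf]

Mod squares: a ≡ -46, b ≡ -1343338. Check v ∈ {∞, 2, 3, 5, 19, 23, 29, 47, 53}.
v=23: a=23^3·(≡20), b=23^1·(≡14) mod 23; (20|23)=-1, (14|23)=-1; (−1)^{3·1·11}·(-1)^1·(-1)^3 = -1.
v=19: a=19^-2·(≡9), b=19^1·(≡1) mod 19; (9|19)=+1, (1|19)=+1; (−1)^{-2·1·9}·(+1)^1·(+1)^-2 = +1.
v=5: a=5^-4·(≡4), b=5^2·(≡3) mod 5; (4|5)=+1, (3|5)=-1; (−1)^{-4·2·2}·(+1)^2·(-1)^-4 = +1.
v=2: v_2(a)=3, v_2(b)=1; units ≡ 1, 3 (mod 8); ε·ε+αω+βω = 0·1+3·1+1·0 ≡ 1  ⇒  (a,b)_2 = -1.
v=∞: -46 < 0 and -1343338 < 0  ⇒  (a,b)_∞ = -1.
v=47: a=47^0·(≡32), b=47^-2·(≡17) mod 47; (32|47)=+1, (17|47)=+1; (−1)^{0·-2·23}·(+1)^-2·(+1)^0 = +1.
v=29: a=29^0·(≡15), b=29^1·(≡9) mod 29; (15|29)=-1, (9|29)=+1; (−1)^{0·1·14}·(-1)^1·(+1)^0 = -1.
v=53: a=53^0·(≡46), b=53^1·(≡14) mod 53; (46|53)=+1, (14|53)=-1; (−1)^{0·1·26}·(+1)^1·(-1)^0 = +1.
v=3: a=3^0·(≡2), b=3^4·(≡2) mod 3; (2|3)=-1, (2|3)=-1; (−1)^{0·4·1}·(-1)^4·(-1)^0 = +1.
(-46, -1343338 / ℚ) ramifies at {2, 23, 29, ∞}: a division algebra.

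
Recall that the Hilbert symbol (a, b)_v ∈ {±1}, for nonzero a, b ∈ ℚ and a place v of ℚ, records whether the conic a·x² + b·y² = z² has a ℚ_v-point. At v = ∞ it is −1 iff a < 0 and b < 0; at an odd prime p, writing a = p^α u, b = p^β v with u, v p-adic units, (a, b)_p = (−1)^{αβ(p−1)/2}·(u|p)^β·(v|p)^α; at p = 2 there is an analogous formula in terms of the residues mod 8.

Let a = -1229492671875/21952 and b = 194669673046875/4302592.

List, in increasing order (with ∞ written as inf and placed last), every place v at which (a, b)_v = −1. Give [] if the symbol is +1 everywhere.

[13, 23]

(a, b) ≡ (-2093, 119301) mod (ℚ^×)²; places V = {2, 3, 5, 7, 13, 19, 23, ∞}.
(a,b)_3: α=6, u≡1; β=5, v≡2 (mod 3); (1|3)=+1, (2|3)=-1; sign (−1)^0·+1^5·-1^6 = +1.
(a,b)_13: α=1, u≡6; β=1, v≡12 (mod 13); (6|13)=-1, (12|13)=+1; sign (−1)^0·-1^1·+1^1 = -1.
(a,b)_7: α=-3, u≡1; β=-5, v≡3 (mod 7); (1|7)=+1, (3|7)=-1; sign (−1)^1·+1^-5·-1^-3 = +1.
(a,b)_19: α=2, u≡16; β=3, v≡1 (mod 19); (16|19)=+1, (1|19)=+1; sign (−1)^0·+1^3·+1^2 = +1.
(a,b)_∞: sgn(-2093)=−, sgn(119301)=+, so +1.
(a,b)_23: α=1, u≡1; β=1, v≡13 (mod 23); (1|23)=+1, (13|23)=+1; sign (−1)^1·+1^1·+1^1 = -1.
(a,b)_5: α=6, u≡2; β=8, v≡4 (mod 5); (2|5)=-1, (4|5)=+1; sign (−1)^0·-1^8·+1^6 = +1.
(a,b)_2: α=-6, β=-8; u≡3, v≡5 (mod 8); ε(u)ε(v)=1·0, αω(v)=-6·1, βω(u)=-8·1; sum ≡ 0  ⇒  +1.
Ram(-2093, 119301) = {13, 23}; no ℚ_13-point on the conic.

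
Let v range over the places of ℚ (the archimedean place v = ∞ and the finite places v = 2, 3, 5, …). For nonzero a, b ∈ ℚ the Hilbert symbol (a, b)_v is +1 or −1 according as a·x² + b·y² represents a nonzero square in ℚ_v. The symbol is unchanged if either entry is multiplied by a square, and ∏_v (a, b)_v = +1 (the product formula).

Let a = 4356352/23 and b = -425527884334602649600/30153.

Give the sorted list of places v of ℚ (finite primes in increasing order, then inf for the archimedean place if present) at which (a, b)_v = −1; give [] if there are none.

[3, 13, 19, 23]

(a, b) ≡ (391391, -16302) mod (ℚ^×)²; places V = {2, 3, 5, 7, 11, 13, 17, 19, 23, ∞}.
(a,b)_∞: sgn(391391)=+, sgn(-16302)=−, so +1.
(a,b)_5: α=0, u≡4; β=2, v≡2 (mod 5); (4|5)=+1, (2|5)=-1; sign (−1)^0·+1^2·-1^0 = +1.
(a,b)_17: α=1, u≡11; β=2, v≡13 (mod 17); (11|17)=-1, (13|17)=+1; sign (−1)^0·-1^2·+1^1 = +1.
(a,b)_11: α=1, u≡10; β=3, v≡5 (mod 11); (10|11)=-1, (5|11)=+1; sign (−1)^1·-1^3·+1^1 = +1.
(a,b)_23: α=-1, u≡14; β=-2, v≡22 (mod 23); (14|23)=-1, (22|23)=-1; sign (−1)^0·-1^-2·-1^-1 = -1.
(a,b)_7: α=1, u≡4; β=4, v≡1 (mod 7); (4|7)=+1, (1|7)=+1; sign (−1)^0·+1^4·+1^1 = +1.
(a,b)_13: α=1, u≡12; β=3, v≡8 (mod 13); (12|13)=+1, (8|13)=-1; sign (−1)^0·+1^3·-1^1 = -1.
(a,b)_3: α=0, u≡2; β=-1, v≡2 (mod 3); (2|3)=-1, (2|3)=-1; sign (−1)^0·-1^-1·-1^0 = -1.
(a,b)_19: α=0, u≡8; β=-1, v≡5 (mod 19); (8|19)=-1, (5|19)=+1; sign (−1)^0·-1^-1·+1^0 = -1.
(a,b)_2: α=8, β=23; u≡7, v≡1 (mod 8); ε(u)ε(v)=1·0, αω(v)=8·0, βω(u)=23·0; sum ≡ 0  ⇒  +1.
Ram(391391, -16302) = {3, 13, 19, 23}; no ℚ_3-point on the conic.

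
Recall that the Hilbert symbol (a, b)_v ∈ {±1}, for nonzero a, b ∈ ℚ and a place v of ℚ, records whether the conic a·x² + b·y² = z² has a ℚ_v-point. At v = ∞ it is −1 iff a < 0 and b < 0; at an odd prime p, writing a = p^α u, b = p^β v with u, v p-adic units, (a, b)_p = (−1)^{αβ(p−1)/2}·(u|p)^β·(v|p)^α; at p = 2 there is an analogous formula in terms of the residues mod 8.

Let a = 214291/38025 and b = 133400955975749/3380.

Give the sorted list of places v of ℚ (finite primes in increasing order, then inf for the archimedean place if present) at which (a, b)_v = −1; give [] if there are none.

(a, b) ≡ (1771, 1757545) mod (ℚ^×)²; places V = {2, 3, 5, 7, 11, 13, 17, 23, 29, 31, ∞}.
(a,b)_∞: sgn(1771)=+, sgn(1757545)=+, so +1.
(a,b)_3: α=-2, u≡1; β=0, v≡1 (mod 3); (1|3)=+1, (1|3)=+1; sign (−1)^0·+1^0·+1^-2 = +1.
(a,b)_17: α=0, u≡7; β=1, v≡4 (mod 17); (7|17)=-1, (4|17)=+1; sign (−1)^0·-1^1·+1^0 = -1.
(a,b)_7: α=1, u≡2; β=2, v≡6 (mod 7); (2|7)=+1, (6|7)=-1; sign (−1)^0·+1^2·-1^1 = -1.
(a,b)_13: α=-2, u≡3; β=-2, v≡1 (mod 13); (3|13)=+1, (1|13)=+1; sign (−1)^0·+1^-2·+1^-2 = +1.
(a,b)_23: α=1, u≡8; β=3, v≡8 (mod 23); (8|23)=+1, (8|23)=+1; sign (−1)^1·+1^3·+1^1 = -1.
(a,b)_11: α=3, u≡2; β=4, v≡3 (mod 11); (2|11)=-1, (3|11)=+1; sign (−1)^0·-1^4·+1^3 = +1.
(a,b)_5: α=-2, u≡1; β=-1, v≡4 (mod 5); (1|5)=+1, (4|5)=+1; sign (−1)^0·+1^-1·+1^-2 = +1.
(a,b)_31: α=0, u≡1; β=1, v≡26 (mod 31); (1|31)=+1, (26|31)=-1; sign (−1)^0·+1^1·-1^0 = +1.
(a,b)_2: α=0, β=-2; u≡3, v≡1 (mod 8); ε(u)ε(v)=1·0, αω(v)=0·0, βω(u)=-2·1; sum ≡ 0  ⇒  +1.
(a,b)_29: α=0, u≡21; β=1, v≡6 (mod 29); (21|29)=-1, (6|29)=+1; sign (−1)^0·-1^1·+1^0 = -1.
|Ram(1771, 1757545)| = 4, even; anisotropic at {7, 17, 23, 29}.

[7, 17, 23, 29]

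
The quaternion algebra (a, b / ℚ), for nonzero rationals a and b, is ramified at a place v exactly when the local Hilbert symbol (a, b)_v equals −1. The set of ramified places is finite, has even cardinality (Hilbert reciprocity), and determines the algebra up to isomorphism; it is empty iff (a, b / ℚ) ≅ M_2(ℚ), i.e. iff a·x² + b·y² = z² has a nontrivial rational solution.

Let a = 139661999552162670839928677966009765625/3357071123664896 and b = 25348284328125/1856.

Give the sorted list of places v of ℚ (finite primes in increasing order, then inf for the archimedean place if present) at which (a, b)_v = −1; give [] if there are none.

(a, b) ≡ (692085, 138417) mod (ℚ^×)²; places V = {2, 3, 5, 7, 11, 13, 17, 23, 29, 31, 37, 43, 53, ∞}.
(a,b)_31: α=-2, u≡19; β=0, v≡9 (mod 31); (19|31)=+1, (9|31)=+1; sign (−1)^0·+1^0·+1^-2 = +1.
(a,b)_53: α=0, u≡10; β=2, v≡27 (mod 53); (10|53)=+1, (27|53)=-1; sign (−1)^0·+1^2·-1^0 = +1.
(a,b)_13: α=2, u≡9; β=0, v≡7 (mod 13); (9|13)=+1, (7|13)=-1; sign (−1)^0·+1^0·-1^2 = +1.
(a,b)_2: α=-12, β=-6; u≡5, v≡1 (mod 8); ε(u)ε(v)=0·0, αω(v)=-12·0, βω(u)=-6·1; sum ≡ 0  ⇒  +1.
(a,b)_11: α=-2, u≡1; β=2, v≡3 (mod 11); (1|11)=+1, (3|11)=+1; sign (−1)^0·+1^2·+1^-2 = +1.
(a,b)_29: α=-3, u≡27; β=-1, v≡21 (mod 29); (27|29)=-1, (21|29)=-1; sign (−1)^0·-1^-1·-1^-3 = +1.
(a,b)_23: α=2, u≡14; β=0, v≡16 (mod 23); (14|23)=-1, (16|23)=+1; sign (−1)^0·-1^0·+1^2 = +1.
(a,b)_∞: sgn(692085)=+, sgn(138417)=+, so +1.
(a,b)_37: α=3, u≡13; β=1, v≡9 (mod 37); (13|37)=-1, (9|37)=+1; sign (−1)^0·-1^1·+1^3 = -1.
(a,b)_17: α=-2, u≡1; β=0, v≡7 (mod 17); (1|17)=+1, (7|17)=-1; sign (−1)^0·+1^0·-1^-2 = +1.
(a,b)_43: α=3, u≡1; β=1, v≡7 (mod 43); (1|43)=+1, (7|43)=-1; sign (−1)^1·+1^1·-1^3 = +1.
(a,b)_7: α=12, u≡4; β=0, v≡3 (mod 7); (4|7)=+1, (3|7)=-1; sign (−1)^0·+1^0·-1^12 = +1.
(a,b)_5: α=9, u≡2; β=6, v≡2 (mod 5); (2|5)=-1, (2|5)=-1; sign (−1)^0·-1^6·-1^9 = -1.
(a,b)_3: α=15, u≡1; β=1, v≡2 (mod 3); (1|3)=+1, (2|3)=-1; sign (−1)^1·+1^1·-1^15 = +1.
Ram(692085, 138417) = {5, 37}; no ℚ_5-point on the conic.

[5, 37]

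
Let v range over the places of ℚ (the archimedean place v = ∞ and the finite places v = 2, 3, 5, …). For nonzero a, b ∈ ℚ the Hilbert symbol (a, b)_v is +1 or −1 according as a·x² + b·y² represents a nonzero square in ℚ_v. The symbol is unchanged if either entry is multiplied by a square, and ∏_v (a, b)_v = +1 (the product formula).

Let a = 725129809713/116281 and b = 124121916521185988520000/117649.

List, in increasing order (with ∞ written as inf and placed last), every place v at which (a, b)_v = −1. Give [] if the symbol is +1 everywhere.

[17, 23]

Mod squares: a ≡ 34017, b ≡ 57. Check v ∈ {∞, 2, 3, 5, 7, 11, 17, 19, 23, 29, 31}.
v=31: a=31^-2·(≡28), b=31^0·(≡11) mod 31; (28|31)=+1, (11|31)=-1; (−1)^{-2·0·15}·(+1)^0·(-1)^-2 = +1.
v=29: a=29^1·(≡6), b=29^2·(≡28) mod 29; (6|29)=+1, (28|29)=+1; (−1)^{1·2·14}·(+1)^2·(+1)^1 = +1.
v=17: a=17^1·(≡10), b=17^2·(≡10) mod 17; (10|17)=-1, (10|17)=-1; (−1)^{1·2·8}·(-1)^2·(-1)^1 = -1.
v=5: a=5^0·(≡3), b=5^4·(≡3) mod 5; (3|5)=-1, (3|5)=-1; (−1)^{0·4·2}·(-1)^4·(-1)^0 = +1.
v=7: a=7^0·(≡2), b=7^-6·(≡4) mod 7; (2|7)=+1, (4|7)=+1; (−1)^{0·-6·3}·(+1)^-6·(+1)^0 = +1.
v=2: v_2(a)=0, v_2(b)=6; units ≡ 1, 1 (mod 8); ε·ε+αω+βω = 0·0+0·0+6·0 ≡ 0  ⇒  (a,b)_2 = +1.
v=3: a=3^11·(≡2), b=3^3·(≡1) mod 3; (2|3)=-1, (1|3)=+1; (−1)^{11·3·1}·(-1)^3·(+1)^11 = +1.
v=19: a=19^2·(≡17), b=19^7·(≡13) mod 19; (17|19)=+1, (13|19)=-1; (−1)^{2·7·9}·(+1)^7·(-1)^2 = +1.
v=∞: 34017 > 0 and 57 > 0  ⇒  (a,b)_∞ = +1.
v=23: a=23^1·(≡10), b=23^2·(≡15) mod 23; (10|23)=-1, (15|23)=-1; (−1)^{1·2·11}·(-1)^2·(-1)^1 = -1.
v=11: a=11^-2·(≡3), b=11^0·(≡7) mod 11; (3|11)=+1, (7|11)=-1; (−1)^{-2·0·5}·(+1)^0·(-1)^-2 = +1.
Ram(34017, 57) = {17, 23}; no ℚ_17-point on the conic.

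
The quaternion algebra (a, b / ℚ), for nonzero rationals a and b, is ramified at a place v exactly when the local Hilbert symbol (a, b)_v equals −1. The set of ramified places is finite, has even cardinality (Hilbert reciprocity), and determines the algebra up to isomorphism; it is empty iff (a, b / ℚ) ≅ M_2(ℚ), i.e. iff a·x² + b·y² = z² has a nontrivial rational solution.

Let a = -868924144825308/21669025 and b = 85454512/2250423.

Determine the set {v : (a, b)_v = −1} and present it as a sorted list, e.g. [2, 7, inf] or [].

[11, 17]

Mod squares: a ≡ -143, b ≡ 1309. Check v ∈ {∞, 2, 3, 5, 7, 11, 13, 17, 19}.
v=11: a=11^3·(≡9), b=11^1·(≡4) mod 11; (9|11)=+1, (4|11)=+1; (−1)^{3·1·5}·(+1)^1·(+1)^3 = -1.
v=17: a=17^2·(≡5), b=17^1·(≡15) mod 17; (5|17)=-1, (15|17)=+1; (−1)^{2·1·8}·(-1)^1·(+1)^2 = -1.
v=2: v_2(a)=2, v_2(b)=4; units ≡ 1, 5 (mod 8); ε·ε+αω+βω = 0·0+2·1+4·0 ≡ 0  ⇒  (a,b)_2 = +1.
v=19: a=19^-2·(≡1), b=19^0·(≡6) mod 19; (1|19)=+1, (6|19)=+1; (−1)^{-2·0·9}·(+1)^0·(+1)^-2 = +1.
v=5: a=5^-2·(≡2), b=5^0·(≡4) mod 5; (2|5)=-1, (4|5)=+1; (−1)^{-2·0·2}·(-1)^0·(+1)^-2 = +1.
v=7: a=7^-4·(≡1), b=7^-3·(≡5) mod 7; (1|7)=+1, (5|7)=-1; (−1)^{-4·-3·3}·(+1)^-3·(-1)^-4 = +1.
v=∞: -143 < 0 and 1309 > 0  ⇒  (a,b)_∞ = +1.
v=3: a=3^2·(≡1), b=3^-8·(≡1) mod 3; (1|3)=+1, (1|3)=+1; (−1)^{2·-8·1}·(+1)^-8·(+1)^2 = +1.
v=13: a=13^7·(≡6), b=13^4·(≡9) mod 13; (6|13)=-1, (9|13)=+1; (−1)^{7·4·6}·(-1)^4·(+1)^7 = +1.
(-143, 1309 / ℚ) ramifies at {11, 17}: a division algebra.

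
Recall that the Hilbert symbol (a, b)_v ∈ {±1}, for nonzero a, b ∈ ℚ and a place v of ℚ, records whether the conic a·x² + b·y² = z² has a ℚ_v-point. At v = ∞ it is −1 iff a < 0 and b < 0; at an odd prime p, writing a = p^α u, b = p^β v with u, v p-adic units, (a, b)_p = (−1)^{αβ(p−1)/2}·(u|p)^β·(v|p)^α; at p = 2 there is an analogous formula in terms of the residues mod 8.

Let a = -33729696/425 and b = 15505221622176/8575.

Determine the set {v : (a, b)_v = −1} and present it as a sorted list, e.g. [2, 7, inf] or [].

[2, 11, 13, 17]

Mod squares: a ≡ -2618, b ≡ 102102. Check v ∈ {∞, 2, 3, 5, 7, 11, 13, 17, 19}.
v=11: a=11^1·(≡5), b=11^3·(≡3) mod 11; (5|11)=+1, (3|11)=+1; (−1)^{1·3·5}·(+1)^3·(+1)^1 = -1.
v=5: a=5^-2·(≡2), b=5^-2·(≡2) mod 5; (2|5)=-1, (2|5)=-1; (−1)^{-2·-2·2}·(-1)^-2·(-1)^-2 = +1.
v=17: a=17^-1·(≡9), b=17^1·(≡7) mod 17; (9|17)=+1, (7|17)=-1; (−1)^{-1·1·8}·(+1)^1·(-1)^-1 = -1.
v=19: a=19^0·(≡5), b=19^2·(≡2) mod 19; (5|19)=+1, (2|19)=-1; (−1)^{0·2·9}·(+1)^2·(-1)^0 = +1.
v=2: v_2(a)=5, v_2(b)=5; units ≡ 3, 3 (mod 8); ε·ε+αω+βω = 1·1+5·1+5·1 ≡ 1  ⇒  (a,b)_2 = -1.
v=∞: -2618 < 0 and 102102 > 0  ⇒  (a,b)_∞ = +1.
v=3: a=3^4·(≡1), b=3^3·(≡2) mod 3; (1|3)=+1, (2|3)=-1; (−1)^{4·3·1}·(+1)^3·(-1)^4 = +1.
v=7: a=7^1·(≡4), b=7^-3·(≡5) mod 7; (4|7)=+1, (5|7)=-1; (−1)^{1·-3·3}·(+1)^-3·(-1)^1 = +1.
v=13: a=13^2·(≡2), b=13^3·(≡7) mod 13; (2|13)=-1, (7|13)=-1; (−1)^{2·3·6}·(-1)^3·(-1)^2 = -1.
Ram(-2618, 102102) = {2, 11, 13, 17}; no ℚ_2-point on the conic.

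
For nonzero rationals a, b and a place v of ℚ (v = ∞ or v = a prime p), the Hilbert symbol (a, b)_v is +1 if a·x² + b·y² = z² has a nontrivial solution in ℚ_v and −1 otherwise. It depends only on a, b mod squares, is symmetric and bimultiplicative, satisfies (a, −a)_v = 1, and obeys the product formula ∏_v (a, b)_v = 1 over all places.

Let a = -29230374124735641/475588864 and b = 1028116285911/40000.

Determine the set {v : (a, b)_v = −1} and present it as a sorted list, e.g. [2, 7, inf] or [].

(a, b) ≡ (-252681, 6479) mod (ℚ^×)²; places V = {2, 3, 5, 11, 13, 17, 19, 29, 31, 47, ∞}.
(a,b)_17: α=2, u≡5; β=2, v≡4 (mod 17); (5|17)=-1, (4|17)=+1; sign (−1)^0·-1^2·+1^2 = +1.
(a,b)_29: α=-2, u≡9; β=0, v≡26 (mod 29); (9|29)=+1, (26|29)=-1; sign (−1)^0·+1^0·-1^-2 = +1.
(a,b)_∞: sgn(-252681)=−, sgn(6479)=+, so +1.
(a,b)_47: α=-2, u≡41; β=0, v≡29 (mod 47); (41|47)=-1, (29|47)=-1; sign (−1)^0·-1^0·-1^-2 = +1.
(a,b)_5: α=0, u≡1; β=-4, v≡4 (mod 5); (1|5)=+1, (4|5)=+1; sign (−1)^0·+1^-4·+1^0 = +1.
(a,b)_3: α=9, u≡1; β=2, v≡2 (mod 3); (1|3)=+1, (2|3)=-1; sign (−1)^0·+1^2·-1^9 = -1.
(a,b)_2: α=-8, β=-6; u≡7, v≡7 (mod 8); ε(u)ε(v)=1·1, αω(v)=-8·0, βω(u)=-6·0; sum ≡ 1  ⇒  -1.
(a,b)_19: α=3, u≡16; β=3, v≡3 (mod 19); (16|19)=+1, (3|19)=-1; sign (−1)^1·+1^3·-1^3 = +1.
(a,b)_11: α=1, u≡10; β=1, v≡6 (mod 11); (10|11)=-1, (6|11)=-1; sign (−1)^1·-1^1·-1^1 = -1.
(a,b)_13: α=3, u≡11; β=2, v≡2 (mod 13); (11|13)=-1, (2|13)=-1; sign (−1)^0·-1^2·-1^3 = -1.
(a,b)_31: α=1, u≡19; β=1, v≡21 (mod 31); (19|31)=+1, (21|31)=-1; sign (−1)^1·+1^1·-1^1 = +1.
(-252681, 6479 / ℚ) ramifies at {2, 3, 11, 13}: a division algebra.

[2, 3, 11, 13]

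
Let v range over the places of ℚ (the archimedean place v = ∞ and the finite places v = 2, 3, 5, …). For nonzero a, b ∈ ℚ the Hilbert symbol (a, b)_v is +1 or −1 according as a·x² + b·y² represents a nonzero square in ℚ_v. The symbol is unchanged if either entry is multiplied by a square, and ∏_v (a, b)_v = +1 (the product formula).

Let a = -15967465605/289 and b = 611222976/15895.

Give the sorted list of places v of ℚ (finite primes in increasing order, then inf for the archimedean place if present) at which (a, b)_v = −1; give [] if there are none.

Mod squares: a ≡ -5, b ≡ 345345. Check v ∈ {∞, 2, 3, 5, 7, 11, 13, 17, 23}.
v=2: v_2(a)=0, v_2(b)=6; units ≡ 3, 1 (mod 8); ε·ε+αω+βω = 1·0+0·0+6·1 ≡ 0  ⇒  (a,b)_2 = +1.
v=11: a=11^0·(≡10), b=11^-1·(≡3) mod 11; (10|11)=-1, (3|11)=+1; (−1)^{0·-1·5}·(-1)^-1·(+1)^0 = -1.
v=3: a=3^6·(≡1), b=3^3·(≡2) mod 3; (1|3)=+1, (2|3)=-1; (−1)^{6·3·1}·(+1)^3·(-1)^6 = +1.
v=13: a=13^2·(≡6), b=13^3·(≡11) mod 13; (6|13)=-1, (11|13)=-1; (−1)^{2·3·6}·(-1)^3·(-1)^2 = -1.
v=∞: -5 < 0 and 345345 > 0  ⇒  (a,b)_∞ = +1.
v=5: a=5^1·(≡1), b=5^-1·(≡4) mod 5; (1|5)=+1, (4|5)=+1; (−1)^{1·-1·2}·(+1)^-1·(+1)^1 = +1.
v=23: a=23^2·(≡8), b=23^1·(≡11) mod 23; (8|23)=+1, (11|23)=-1; (−1)^{2·1·11}·(+1)^1·(-1)^2 = +1.
v=7: a=7^2·(≡4), b=7^1·(≡6) mod 7; (4|7)=+1, (6|7)=-1; (−1)^{2·1·3}·(+1)^1·(-1)^2 = +1.
v=17: a=17^-2·(≡6), b=17^-2·(≡3) mod 17; (6|17)=-1, (3|17)=-1; (−1)^{-2·-2·8}·(-1)^-2·(-1)^-2 = +1.
(-5, 345345 / ℚ) ramifies at {11, 13}: a division algebra.

[11, 13]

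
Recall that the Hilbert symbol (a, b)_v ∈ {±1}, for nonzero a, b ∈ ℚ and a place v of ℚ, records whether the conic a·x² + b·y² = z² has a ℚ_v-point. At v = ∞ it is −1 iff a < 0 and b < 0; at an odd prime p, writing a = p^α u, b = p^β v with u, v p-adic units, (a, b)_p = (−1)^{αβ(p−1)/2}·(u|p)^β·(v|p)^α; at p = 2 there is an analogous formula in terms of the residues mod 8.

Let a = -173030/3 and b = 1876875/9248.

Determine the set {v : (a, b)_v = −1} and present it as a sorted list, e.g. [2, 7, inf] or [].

[3, 11]

Mod squares: a ≡ -4290, b ≡ 6006. Check v ∈ {∞, 2, 3, 5, 7, 11, 13, 17}.
v=13: a=13^1·(≡5), b=13^1·(≡2) mod 13; (5|13)=-1, (2|13)=-1; (−1)^{1·1·6}·(-1)^1·(-1)^1 = +1.
v=3: a=3^-1·(≡1), b=3^1·(≡1) mod 3; (1|3)=+1, (1|3)=+1; (−1)^{-1·1·1}·(+1)^1·(+1)^-1 = -1.
v=7: a=7^0·(≡1), b=7^1·(≡4) mod 7; (1|7)=+1, (4|7)=+1; (−1)^{0·1·3}·(+1)^1·(+1)^0 = +1.
v=17: a=17^0·(≡10), b=17^-2·(≡5) mod 17; (10|17)=-1, (5|17)=-1; (−1)^{0·-2·8}·(-1)^-2·(-1)^0 = +1.
v=5: a=5^1·(≡3), b=5^4·(≡1) mod 5; (3|5)=-1, (1|5)=+1; (−1)^{1·4·2}·(-1)^4·(+1)^1 = +1.
v=∞: -4290 < 0 and 6006 > 0  ⇒  (a,b)_∞ = +1.
v=11: a=11^3·(≡8), b=11^1·(≡6) mod 11; (8|11)=-1, (6|11)=-1; (−1)^{3·1·5}·(-1)^1·(-1)^3 = -1.
v=2: v_2(a)=1, v_2(b)=-5; units ≡ 7, 3 (mod 8); ε·ε+αω+βω = 1·1+1·1+-5·0 ≡ 0  ⇒  (a,b)_2 = +1.
(-4290, 6006 / ℚ) ramifies at {3, 11}: a division algebra.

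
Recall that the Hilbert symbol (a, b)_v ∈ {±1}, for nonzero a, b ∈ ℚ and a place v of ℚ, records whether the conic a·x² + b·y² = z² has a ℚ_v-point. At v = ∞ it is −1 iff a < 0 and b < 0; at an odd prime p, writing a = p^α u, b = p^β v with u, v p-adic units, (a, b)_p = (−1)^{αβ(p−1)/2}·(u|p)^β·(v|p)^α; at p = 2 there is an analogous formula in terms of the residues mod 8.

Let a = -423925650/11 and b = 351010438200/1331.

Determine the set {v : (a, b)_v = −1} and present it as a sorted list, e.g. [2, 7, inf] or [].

[3, 37]

(a, b) ≡ (-2302806, 100122) mod (ℚ^×)²; places V = {2, 3, 5, 11, 23, 37, 41, ∞}.
(a,b)_11: α=-1, u≡6; β=-3, v≡4 (mod 11); (6|11)=-1, (4|11)=+1; sign (−1)^1·-1^-3·+1^-1 = +1.
(a,b)_2: α=1, β=3; u≡5, v≡5 (mod 8); ε(u)ε(v)=0·0, αω(v)=1·1, βω(u)=3·1; sum ≡ 0  ⇒  +1.
(a,b)_23: α=1, u≡11; β=2, v≡3 (mod 23); (11|23)=-1, (3|23)=+1; sign (−1)^0·-1^2·+1^1 = +1.
(a,b)_∞: sgn(-2302806)=−, sgn(100122)=+, so +1.
(a,b)_37: α=1, u≡4; β=1, v≡24 (mod 37); (4|37)=+1, (24|37)=-1; sign (−1)^0·+1^1·-1^1 = -1.
(a,b)_41: α=1, u≡9; β=1, v≡36 (mod 41); (9|41)=+1, (36|41)=+1; sign (−1)^0·+1^1·+1^1 = +1.
(a,b)_5: α=2, u≡4; β=2, v≡3 (mod 5); (4|5)=+1, (3|5)=-1; sign (−1)^0·+1^2·-1^2 = +1.
(a,b)_3: α=5, u≡2; β=7, v≡2 (mod 3); (2|3)=-1, (2|3)=-1; sign (−1)^1·-1^7·-1^5 = -1.
(-2302806, 100122 / ℚ) ramifies at {3, 37}: a division algebra.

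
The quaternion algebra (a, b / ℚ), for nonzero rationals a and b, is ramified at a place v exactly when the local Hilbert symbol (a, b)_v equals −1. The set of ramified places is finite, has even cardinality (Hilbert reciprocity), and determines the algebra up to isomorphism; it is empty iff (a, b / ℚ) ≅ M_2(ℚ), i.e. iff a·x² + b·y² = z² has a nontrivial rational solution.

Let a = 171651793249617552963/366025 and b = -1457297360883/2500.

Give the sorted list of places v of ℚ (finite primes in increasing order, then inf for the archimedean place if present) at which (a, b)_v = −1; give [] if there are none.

Mod squares: a ≡ 232323, b ≡ -3. Check v ∈ {∞, 2, 3, 5, 7, 11, 13, 23, 37}.
v=11: a=11^-4·(≡1), b=11^0·(≡7) mod 11; (1|11)=+1, (7|11)=-1; (−1)^{-4·0·5}·(+1)^0·(-1)^-4 = +1.
v=37: a=37^3·(≡7), b=37^2·(≡3) mod 37; (7|37)=+1, (3|37)=+1; (−1)^{3·2·18}·(+1)^2·(+1)^3 = +1.
v=23: a=23^3·(≡1), b=23^2·(≡19) mod 23; (1|23)=+1, (19|23)=-1; (−1)^{3·2·11}·(+1)^2·(-1)^3 = -1.
v=13: a=13^5·(≡12), b=13^2·(≡9) mod 13; (12|13)=+1, (9|13)=+1; (−1)^{5·2·6}·(+1)^2·(+1)^5 = +1.
v=2: v_2(a)=0, v_2(b)=-2; units ≡ 3, 5 (mod 8); ε·ε+αω+βω = 1·0+0·1+-2·1 ≡ 0  ⇒  (a,b)_2 = +1.
v=7: a=7^3·(≡2), b=7^2·(≡4) mod 7; (2|7)=+1, (4|7)=+1; (−1)^{3·2·3}·(+1)^2·(+1)^3 = +1.
v=3: a=3^7·(≡2), b=3^5·(≡2) mod 3; (2|3)=-1, (2|3)=-1; (−1)^{7·5·1}·(-1)^5·(-1)^7 = -1.
v=∞: 232323 > 0 and -3 < 0  ⇒  (a,b)_∞ = +1.
v=5: a=5^-2·(≡3), b=5^-4·(≡3) mod 5; (3|5)=-1, (3|5)=-1; (−1)^{-2·-4·2}·(-1)^-4·(-1)^-2 = +1.
(232323, -3 / ℚ) ramifies at {3, 23}: a division algebra.

[3, 23]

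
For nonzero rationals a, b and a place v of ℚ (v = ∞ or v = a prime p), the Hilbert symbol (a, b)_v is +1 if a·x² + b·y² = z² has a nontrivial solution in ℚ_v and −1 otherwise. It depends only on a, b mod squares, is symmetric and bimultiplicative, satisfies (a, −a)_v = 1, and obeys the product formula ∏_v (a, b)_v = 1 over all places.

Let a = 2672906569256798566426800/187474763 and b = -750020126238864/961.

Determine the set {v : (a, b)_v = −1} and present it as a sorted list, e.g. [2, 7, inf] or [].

Mod squares: a ≡ 292929, b ≡ -41. Check v ∈ {∞, 2, 3, 5, 7, 13, 17, 19, 29, 31, 37, 41}.
v=37: a=37^3·(≡36), b=37^2·(≡34) mod 37; (36|37)=+1, (34|37)=+1; (−1)^{3·2·18}·(+1)^2·(+1)^3 = +1.
v=7: a=7^-1·(≡4), b=7^0·(≡1) mod 7; (4|7)=+1, (1|7)=+1; (−1)^{-1·0·3}·(+1)^0·(+1)^-1 = +1.
v=3: a=3^13·(≡2), b=3^4·(≡1) mod 3; (2|3)=-1, (1|3)=+1; (−1)^{13·4·1}·(-1)^4·(+1)^13 = +1.
v=13: a=13^3·(≡9), b=13^4·(≡5) mod 13; (9|13)=+1, (5|13)=-1; (−1)^{3·4·6}·(+1)^4·(-1)^3 = -1.
v=29: a=29^-1·(≡28), b=29^0·(≡15) mod 29; (28|29)=+1, (15|29)=-1; (−1)^{-1·0·14}·(+1)^0·(-1)^-1 = -1.
v=∞: 292929 > 0 and -41 < 0  ⇒  (a,b)_∞ = +1.
v=17: a=17^2·(≡8), b=17^0·(≡7) mod 17; (8|17)=+1, (7|17)=-1; (−1)^{2·0·8}·(+1)^0·(-1)^2 = +1.
v=41: a=41^0·(≡23), b=41^1·(≡21) mod 41; (23|41)=+1, (21|41)=+1; (−1)^{0·1·20}·(+1)^1·(+1)^0 = +1.
v=2: v_2(a)=4, v_2(b)=4; units ≡ 1, 7 (mod 8); ε·ε+αω+βω = 0·1+4·0+4·0 ≡ 0  ⇒  (a,b)_2 = +1.
v=19: a=19^4·(≡16), b=19^2·(≡6) mod 19; (16|19)=+1, (6|19)=+1; (−1)^{4·2·9}·(+1)^2·(+1)^4 = +1.
v=5: a=5^2·(≡4), b=5^0·(≡1) mod 5; (4|5)=+1, (1|5)=+1; (−1)^{2·0·2}·(+1)^0·(+1)^2 = +1.
v=31: a=31^-4·(≡25), b=31^-2·(≡15) mod 31; (25|31)=+1, (15|31)=-1; (−1)^{-4·-2·15}·(+1)^-2·(-1)^-4 = +1.
Ram(292929, -41) = {13, 29}; no ℚ_13-point on the conic.

[13, 29]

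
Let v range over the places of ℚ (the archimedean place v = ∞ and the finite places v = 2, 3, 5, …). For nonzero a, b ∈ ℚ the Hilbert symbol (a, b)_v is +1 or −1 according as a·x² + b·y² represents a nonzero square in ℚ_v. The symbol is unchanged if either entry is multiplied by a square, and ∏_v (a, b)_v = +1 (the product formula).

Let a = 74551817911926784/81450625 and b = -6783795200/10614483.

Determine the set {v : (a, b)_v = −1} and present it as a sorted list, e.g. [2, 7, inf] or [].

(a, b) ≡ (2431, -6) mod (ℚ^×)²; places V = {2, 3, 5, 7, 11, 13, 17, 19, ∞}.
(a,b)_13: α=5, u≡11; β=2, v≡6 (mod 13); (11|13)=-1, (6|13)=-1; sign (−1)^0·-1^2·-1^5 = -1.
(a,b)_17: α=1, u≡10; β=0, v≡10 (mod 17); (10|17)=-1, (10|17)=-1; sign (−1)^0·-1^0·-1^1 = -1.
(a,b)_∞: sgn(2431)=+, sgn(-6)=−, so +1.
(a,b)_19: α=-4, u≡3; β=-2, v≡14 (mod 19); (3|19)=-1, (14|19)=-1; sign (−1)^0·-1^-2·-1^-4 = +1.
(a,b)_5: α=-4, u≡4; β=2, v≡4 (mod 5); (4|5)=+1, (4|5)=+1; sign (−1)^0·+1^2·+1^-4 = +1.
(a,b)_7: α=0, u≡4; β=2, v≡2 (mod 7); (4|7)=+1, (2|7)=+1; sign (−1)^0·+1^2·+1^0 = +1.
(a,b)_2: α=30, β=15; u≡7, v≡5 (mod 8); ε(u)ε(v)=1·0, αω(v)=30·1, βω(u)=15·0; sum ≡ 0  ⇒  +1.
(a,b)_3: α=0, u≡1; β=-5, v≡1 (mod 3); (1|3)=+1, (1|3)=+1; sign (−1)^0·+1^-5·+1^0 = +1.
(a,b)_11: α=1, u≡9; β=-2, v≡3 (mod 11); (9|11)=+1, (3|11)=+1; sign (−1)^0·+1^-2·+1^1 = +1.
|Ram(2431, -6)| = 2, even; anisotropic at {13, 17}.

[13, 17]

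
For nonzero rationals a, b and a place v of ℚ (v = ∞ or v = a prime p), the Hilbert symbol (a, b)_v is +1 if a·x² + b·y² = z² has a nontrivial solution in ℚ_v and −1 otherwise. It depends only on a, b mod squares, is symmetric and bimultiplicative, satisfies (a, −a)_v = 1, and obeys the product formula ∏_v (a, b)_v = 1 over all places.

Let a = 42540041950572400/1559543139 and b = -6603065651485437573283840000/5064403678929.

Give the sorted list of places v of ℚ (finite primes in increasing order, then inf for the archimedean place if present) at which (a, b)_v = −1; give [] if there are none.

(a, b) ≡ (341, -34) mod (ℚ^×)²; places V = {2, 3, 5, 7, 11, 13, 17, 29, 31, ∞}.
(a,b)_11: α=-1, u≡1; β=0, v≡6 (mod 11); (1|11)=+1, (6|11)=-1; sign (−1)^0·+1^0·-1^-1 = -1.
(a,b)_29: α=2, u≡16; β=4, v≡13 (mod 29); (16|29)=+1, (13|29)=+1; sign (−1)^0·+1^4·+1^2 = +1.
(a,b)_31: α=1, u≡24; β=2, v≡7 (mod 31); (24|31)=-1, (7|31)=+1; sign (−1)^0·-1^2·+1^1 = +1.
(a,b)_5: α=2, u≡4; β=4, v≡4 (mod 5); (4|5)=+1, (4|5)=+1; sign (−1)^0·+1^4·+1^2 = +1.
(a,b)_2: α=4, β=17; u≡5, v≡7 (mod 8); ε(u)ε(v)=0·1, αω(v)=4·0, βω(u)=17·1; sum ≡ 1  ⇒  -1.
(a,b)_13: α=2, u≡9; β=0, v≡6 (mod 13); (9|13)=+1, (6|13)=-1; sign (−1)^0·+1^0·-1^2 = +1.
(a,b)_3: α=-10, u≡2; β=-16, v≡2 (mod 3); (2|3)=-1, (2|3)=-1; sign (−1)^0·-1^-16·-1^-10 = +1.
(a,b)_7: α=-4, u≡5; β=-6, v≡4 (mod 7); (5|7)=-1, (4|7)=+1; sign (−1)^0·-1^-6·+1^-4 = +1.
(a,b)_17: α=6, u≡1; β=9, v≡2 (mod 17); (1|17)=+1, (2|17)=+1; sign (−1)^0·+1^9·+1^6 = +1.
(a,b)_∞: sgn(341)=+, sgn(-34)=−, so +1.
|Ram(341, -34)| = 2, even; anisotropic at {2, 11}.

[2, 11]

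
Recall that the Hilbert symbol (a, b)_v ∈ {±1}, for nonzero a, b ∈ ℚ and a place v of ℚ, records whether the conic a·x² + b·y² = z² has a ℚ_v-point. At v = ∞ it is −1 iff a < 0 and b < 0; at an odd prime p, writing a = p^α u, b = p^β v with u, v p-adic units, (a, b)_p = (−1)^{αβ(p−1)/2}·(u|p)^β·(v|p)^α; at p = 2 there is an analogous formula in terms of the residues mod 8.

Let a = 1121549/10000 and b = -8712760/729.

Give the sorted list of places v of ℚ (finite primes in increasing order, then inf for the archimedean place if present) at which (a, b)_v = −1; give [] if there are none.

[2, 37]

(a, b) ≡ (9269, -2590) mod (ℚ^×)²; places V = {2, 3, 5, 7, 11, 13, 23, 29, 31, 37, ∞}.
(a,b)_31: α=1, u≡7; β=0, v≡14 (mod 31); (7|31)=+1, (14|31)=+1; sign (−1)^0·+1^0·+1^1 = +1.
(a,b)_∞: sgn(9269)=+, sgn(-2590)=−, so +1.
(a,b)_23: α=1, u≡4; β=0, v≡12 (mod 23); (4|23)=+1, (12|23)=+1; sign (−1)^0·+1^0·+1^1 = +1.
(a,b)_7: α=0, u≡4; β=1, v≡4 (mod 7); (4|7)=+1, (4|7)=+1; sign (−1)^0·+1^1·+1^0 = +1.
(a,b)_13: α=1, u≡6; β=0, v≡9 (mod 13); (6|13)=-1, (9|13)=+1; sign (−1)^0·-1^0·+1^1 = +1.
(a,b)_29: α=0, u≡11; β=2, v≡20 (mod 29); (11|29)=-1, (20|29)=+1; sign (−1)^0·-1^2·+1^0 = +1.
(a,b)_11: α=2, u≡7; β=0, v≡7 (mod 11); (7|11)=-1, (7|11)=-1; sign (−1)^0·-1^0·-1^2 = +1.
(a,b)_2: α=-4, β=3; u≡5, v≡1 (mod 8); ε(u)ε(v)=0·0, αω(v)=-4·0, βω(u)=3·1; sum ≡ 1  ⇒  -1.
(a,b)_3: α=0, u≡2; β=-6, v≡2 (mod 3); (2|3)=-1, (2|3)=-1; sign (−1)^0·-1^-6·-1^0 = +1.
(a,b)_37: α=0, u≡19; β=1, v≡28 (mod 37); (19|37)=-1, (28|37)=+1; sign (−1)^0·-1^1·+1^0 = -1.
(a,b)_5: α=-4, u≡4; β=1, v≡2 (mod 5); (4|5)=+1, (2|5)=-1; sign (−1)^0·+1^1·-1^-4 = +1.
Ram(9269, -2590) = {2, 37}; no ℚ_2-point on the conic.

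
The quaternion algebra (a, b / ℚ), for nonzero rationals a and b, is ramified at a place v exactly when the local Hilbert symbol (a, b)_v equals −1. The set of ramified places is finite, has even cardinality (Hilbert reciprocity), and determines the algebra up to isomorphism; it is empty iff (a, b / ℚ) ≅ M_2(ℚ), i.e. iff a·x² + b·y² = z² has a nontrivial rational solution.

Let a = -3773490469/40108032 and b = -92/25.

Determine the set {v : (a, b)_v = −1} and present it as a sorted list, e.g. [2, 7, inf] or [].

[7, 17, 23, inf]

(a, b) ≡ (-79373, -23) mod (ℚ^×)²; places V = {2, 3, 5, 7, 17, 23, 29, 31, ∞}.
(a,b)_29: α=3, u≡15; β=0, v≡23 (mod 29); (15|29)=-1, (23|29)=+1; sign (−1)^0·-1^0·+1^3 = +1.
(a,b)_3: α=-2, u≡1; β=0, v≡1 (mod 3); (1|3)=+1, (1|3)=+1; sign (−1)^0·+1^0·+1^-2 = +1.
(a,b)_5: α=0, u≡3; β=-2, v≡3 (mod 5); (3|5)=-1, (3|5)=-1; sign (−1)^0·-1^-2·-1^0 = +1.
(a,b)_23: α=1, u≡14; β=1, v≡21 (mod 23); (14|23)=-1, (21|23)=-1; sign (−1)^1·-1^1·-1^1 = -1.
(a,b)_31: α=2, u≡28; β=0, v≡5 (mod 31); (28|31)=+1, (5|31)=+1; sign (−1)^0·+1^0·+1^2 = +1.
(a,b)_7: α=1, u≡4; β=0, v≡5 (mod 7); (4|7)=+1, (5|7)=-1; sign (−1)^0·+1^0·-1^1 = -1.
(a,b)_2: α=-18, β=2; u≡3, v≡1 (mod 8); ε(u)ε(v)=1·0, αω(v)=-18·0, βω(u)=2·1; sum ≡ 0  ⇒  +1.
(a,b)_17: α=-1, u≡12; β=0, v≡14 (mod 17); (12|17)=-1, (14|17)=-1; sign (−1)^0·-1^0·-1^-1 = -1.
(a,b)_∞: sgn(-79373)=−, sgn(-23)=−, so -1.
Ram(-79373, -23) = {7, 17, 23, ∞}; no ℚ_7-point on the conic.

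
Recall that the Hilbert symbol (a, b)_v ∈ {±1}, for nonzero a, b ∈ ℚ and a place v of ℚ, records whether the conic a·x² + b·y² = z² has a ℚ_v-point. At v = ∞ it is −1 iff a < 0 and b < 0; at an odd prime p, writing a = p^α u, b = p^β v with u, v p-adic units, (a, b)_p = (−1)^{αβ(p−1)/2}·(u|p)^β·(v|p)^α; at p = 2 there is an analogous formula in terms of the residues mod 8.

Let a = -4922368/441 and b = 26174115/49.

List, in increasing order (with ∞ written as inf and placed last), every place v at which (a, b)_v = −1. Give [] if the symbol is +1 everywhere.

Mod squares: a ≡ -4807, b ≡ 24035. Check v ∈ {∞, 2, 3, 5, 7, 11, 19, 23}.
v=7: a=7^-2·(≡2), b=7^-2·(≡2) mod 7; (2|7)=+1, (2|7)=+1; (−1)^{-2·-2·3}·(+1)^-2·(+1)^-2 = +1.
v=23: a=23^1·(≡17), b=23^1·(≡19) mod 23; (17|23)=-1, (19|23)=-1; (−1)^{1·1·11}·(-1)^1·(-1)^1 = -1.
v=19: a=19^1·(≡3), b=19^1·(≡6) mod 19; (3|19)=-1, (6|19)=+1; (−1)^{1·1·9}·(-1)^1·(+1)^1 = +1.
v=11: a=11^1·(≡3), b=11^3·(≡6) mod 11; (3|11)=+1, (6|11)=-1; (−1)^{1·3·5}·(+1)^3·(-1)^1 = +1.
v=∞: -4807 < 0 and 24035 > 0  ⇒  (a,b)_∞ = +1.
v=3: a=3^-2·(≡2), b=3^2·(≡2) mod 3; (2|3)=-1, (2|3)=-1; (−1)^{-2·2·1}·(-1)^2·(-1)^-2 = +1.
v=2: v_2(a)=10, v_2(b)=0; units ≡ 1, 3 (mod 8); ε·ε+αω+βω = 0·1+10·1+0·0 ≡ 0  ⇒  (a,b)_2 = +1.
v=5: a=5^0·(≡2), b=5^1·(≡2) mod 5; (2|5)=-1, (2|5)=-1; (−1)^{0·1·2}·(-1)^1·(-1)^0 = -1.
Ram(-4807, 24035) = {5, 23}; no ℚ_5-point on the conic.

[5, 23]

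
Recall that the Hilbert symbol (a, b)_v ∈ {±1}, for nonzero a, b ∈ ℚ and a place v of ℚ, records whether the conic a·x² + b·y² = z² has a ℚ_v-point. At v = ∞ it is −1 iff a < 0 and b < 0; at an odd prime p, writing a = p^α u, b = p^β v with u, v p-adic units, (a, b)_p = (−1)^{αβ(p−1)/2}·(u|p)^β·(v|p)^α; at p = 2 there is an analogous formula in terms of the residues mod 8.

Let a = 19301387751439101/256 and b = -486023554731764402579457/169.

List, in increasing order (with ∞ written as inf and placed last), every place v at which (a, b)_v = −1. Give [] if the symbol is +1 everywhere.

Mod squares: a ≡ 1221, b ≡ -458337. Check v ∈ {∞, 2, 3, 7, 11, 13, 17, 19, 37, 43}.
v=7: a=7^4·(≡5), b=7^6·(≡2) mod 7; (5|7)=-1, (2|7)=+1; (−1)^{4·6·3}·(-1)^6·(+1)^4 = +1.
v=19: a=19^0·(≡4), b=19^1·(≡4) mod 19; (4|19)=+1, (4|19)=+1; (−1)^{0·1·9}·(+1)^1·(+1)^0 = +1.
v=13: a=13^0·(≡1), b=13^-2·(≡3) mod 13; (1|13)=+1, (3|13)=+1; (−1)^{0·-2·6}·(+1)^-2·(+1)^0 = +1.
v=3: a=3^3·(≡2), b=3^3·(≡2) mod 3; (2|3)=-1, (2|3)=-1; (−1)^{3·3·1}·(-1)^3·(-1)^3 = -1.
v=∞: 1221 > 0 and -458337 < 0  ⇒  (a,b)_∞ = +1.
v=37: a=37^3·(≡34), b=37^4·(≡2) mod 37; (34|37)=+1, (2|37)=-1; (−1)^{3·4·18}·(+1)^4·(-1)^3 = -1.
v=43: a=43^2·(≡4), b=43^3·(≡5) mod 43; (4|43)=+1, (5|43)=-1; (−1)^{2·3·21}·(+1)^3·(-1)^2 = +1.
v=17: a=17^2·(≡12), b=17^3·(≡13) mod 17; (12|17)=-1, (13|17)=+1; (−1)^{2·3·8}·(-1)^3·(+1)^2 = -1.
v=11: a=11^1·(≡3), b=11^1·(≡4) mod 11; (3|11)=+1, (4|11)=+1; (−1)^{1·1·5}·(+1)^1·(+1)^1 = -1.
v=2: v_2(a)=-8, v_2(b)=0; units ≡ 5, 7 (mod 8); ε·ε+αω+βω = 0·1+-8·0+0·1 ≡ 0  ⇒  (a,b)_2 = +1.
|Ram(1221, -458337)| = 4, even; anisotropic at {3, 11, 17, 37}.

[3, 11, 17, 37]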